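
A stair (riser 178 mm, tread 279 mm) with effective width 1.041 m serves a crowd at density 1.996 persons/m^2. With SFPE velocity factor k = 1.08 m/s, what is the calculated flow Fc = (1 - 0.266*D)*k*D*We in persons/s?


1 - 0.266*D = 1 - 0.266*1.996 = 0.46906
Fs = 0.46906 * 1.08 * 1.996 = 1.0112 persons/(s*m)
Fc = 1.0112 * 1.041 = 1.0526 persons/s

1.0526 persons/s


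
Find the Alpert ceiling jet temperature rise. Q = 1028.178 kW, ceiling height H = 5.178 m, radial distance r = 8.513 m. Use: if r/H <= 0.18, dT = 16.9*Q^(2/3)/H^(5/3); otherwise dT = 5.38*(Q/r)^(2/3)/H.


r/H = 8.513 / 5.178 = 1.6441
r/H > 0.18, so dT = 5.38*(Q/r)^(2/3)/H
Q/r = 120.78
(Q/r)^(2/3) = 24.434
dT = 5.38 * 24.434 / 5.178 = 25.387 K

25.387 K


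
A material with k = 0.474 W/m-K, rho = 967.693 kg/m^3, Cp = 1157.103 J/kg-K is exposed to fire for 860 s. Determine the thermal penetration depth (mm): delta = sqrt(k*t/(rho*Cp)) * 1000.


alpha = 0.474 / (967.693 * 1157.103) = 4.2332e-07 m^2/s
alpha * t = 0.00036406
delta = sqrt(0.00036406) * 1000 = 19.080 mm

19.080 mm


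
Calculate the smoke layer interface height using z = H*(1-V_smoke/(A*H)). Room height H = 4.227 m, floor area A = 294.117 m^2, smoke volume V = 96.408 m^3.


V/(A*H) = 0.077546
1 - 0.077546 = 0.92245
z = 4.227 * 0.92245 = 3.8992 m

3.8992 m


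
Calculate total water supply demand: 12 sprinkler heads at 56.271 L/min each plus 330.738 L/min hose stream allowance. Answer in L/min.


Sprinkler demand = 12 * 56.271 = 675.252 L/min
Total = 675.252 + 330.738 = 1005.99 L/min

1005.99 L/min


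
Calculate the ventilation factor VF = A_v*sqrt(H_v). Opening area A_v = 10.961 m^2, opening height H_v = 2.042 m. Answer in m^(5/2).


sqrt(H_v) = 1.4290
VF = 10.961 * 1.4290 = 15.663 m^(5/2)

15.663 m^(5/2)


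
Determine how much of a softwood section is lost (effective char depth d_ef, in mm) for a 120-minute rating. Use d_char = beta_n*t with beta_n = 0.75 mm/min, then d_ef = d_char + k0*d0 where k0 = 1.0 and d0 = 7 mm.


d_char = 0.75 * 120 = 90 mm
d_ef = 90 + 1.0*7 = 97 mm

97 mm


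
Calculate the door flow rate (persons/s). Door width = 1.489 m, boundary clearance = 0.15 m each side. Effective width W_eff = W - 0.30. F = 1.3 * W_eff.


W_eff = 1.489 - 0.30 = 1.189 m
F = 1.3 * 1.189 = 1.5457 persons/s

1.5457 persons/s


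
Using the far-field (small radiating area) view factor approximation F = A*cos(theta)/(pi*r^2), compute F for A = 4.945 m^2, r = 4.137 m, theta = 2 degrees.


cos(2 deg) = 0.99939
pi*r^2 = 53.768
F = 4.945 * 0.99939 / 53.768 = 0.091914

0.091914


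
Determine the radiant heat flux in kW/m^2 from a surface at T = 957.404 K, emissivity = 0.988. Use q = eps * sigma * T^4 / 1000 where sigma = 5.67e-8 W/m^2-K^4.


T^4 = 8.4020e+11
q = 0.988 * 5.67e-8 * 8.4020e+11 / 1000 = 47.067 kW/m^2

47.067 kW/m^2


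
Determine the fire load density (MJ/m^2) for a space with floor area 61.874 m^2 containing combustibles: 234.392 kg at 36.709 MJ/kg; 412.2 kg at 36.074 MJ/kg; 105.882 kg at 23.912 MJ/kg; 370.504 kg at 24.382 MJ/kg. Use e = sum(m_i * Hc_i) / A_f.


Total energy = 234.392*36.709 + 412.2*36.074 + 105.882*23.912 + 370.504*24.382
= 8604.296 + 14869.70 + 2531.850 + 9033.629
= 35039.48 MJ
e = 35039.48 / 61.874 = 566.30 MJ/m^2

566.30 MJ/m^2


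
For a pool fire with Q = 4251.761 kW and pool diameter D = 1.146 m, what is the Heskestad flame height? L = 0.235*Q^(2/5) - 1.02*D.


Q^(2/5) = 28.277
0.235 * Q^(2/5) = 6.6450
1.02 * D = 1.1689
L = 5.4761 m

5.4761 m


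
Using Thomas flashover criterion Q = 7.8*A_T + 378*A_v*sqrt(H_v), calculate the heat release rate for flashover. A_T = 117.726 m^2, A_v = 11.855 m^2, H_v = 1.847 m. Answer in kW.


7.8*A_T = 918.26
sqrt(H_v) = 1.3590
378*A_v*sqrt(H_v) = 6090.1
Q = 918.26 + 6090.1 = 7008.4 kW

7008.4 kW


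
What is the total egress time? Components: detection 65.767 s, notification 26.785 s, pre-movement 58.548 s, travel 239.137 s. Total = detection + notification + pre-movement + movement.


Total = 65.767 + 26.785 + 58.548 + 239.137 = 390.237 s

390.237 s


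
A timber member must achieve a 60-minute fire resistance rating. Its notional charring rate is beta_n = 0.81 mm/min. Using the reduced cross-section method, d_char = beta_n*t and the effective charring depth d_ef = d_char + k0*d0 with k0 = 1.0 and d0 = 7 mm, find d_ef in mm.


d_char = 0.81 * 60 = 48.6 mm
d_ef = 48.6 + 1.0*7 = 55.6 mm

55.6 mm


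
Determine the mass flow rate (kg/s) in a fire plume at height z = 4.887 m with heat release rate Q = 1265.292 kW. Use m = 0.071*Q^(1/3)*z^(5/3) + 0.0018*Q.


Q^(1/3) = 10.816
z^(5/3) = 14.074
First term = 0.071 * 10.816 * 14.074 = 10.808
Second term = 0.0018 * 1265.292 = 2.2775
m = 13.085 kg/s

13.085 kg/s


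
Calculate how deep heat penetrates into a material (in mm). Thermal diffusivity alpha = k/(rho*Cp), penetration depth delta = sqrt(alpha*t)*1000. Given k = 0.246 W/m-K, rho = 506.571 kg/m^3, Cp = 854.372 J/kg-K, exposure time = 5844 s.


alpha = 0.246 / (506.571 * 854.372) = 5.6839e-07 m^2/s
alpha * t = 0.0033217
delta = sqrt(0.0033217) * 1000 = 57.634 mm

57.634 mm


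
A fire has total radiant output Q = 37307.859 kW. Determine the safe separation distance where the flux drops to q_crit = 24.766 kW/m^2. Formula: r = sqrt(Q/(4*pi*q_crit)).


4*pi*q_crit = 311.22
Q/(4*pi*q_crit) = 119.88
r = sqrt(119.88) = 10.949 m

10.949 m


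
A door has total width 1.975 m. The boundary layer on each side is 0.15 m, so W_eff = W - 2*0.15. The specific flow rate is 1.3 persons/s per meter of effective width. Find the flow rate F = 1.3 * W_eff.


W_eff = 1.975 - 0.30 = 1.675 m
F = 1.3 * 1.675 = 2.1775 persons/s

2.1775 persons/s


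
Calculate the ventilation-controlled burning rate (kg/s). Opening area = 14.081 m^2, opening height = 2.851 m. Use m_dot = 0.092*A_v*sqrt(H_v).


sqrt(H_v) = 1.6885
m_dot = 0.092 * 14.081 * 1.6885 = 2.1874 kg/s

2.1874 kg/s


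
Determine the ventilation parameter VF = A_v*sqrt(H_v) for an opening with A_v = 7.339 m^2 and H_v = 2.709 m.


sqrt(H_v) = 1.6459
VF = 7.339 * 1.6459 = 12.079 m^(5/2)

12.079 m^(5/2)


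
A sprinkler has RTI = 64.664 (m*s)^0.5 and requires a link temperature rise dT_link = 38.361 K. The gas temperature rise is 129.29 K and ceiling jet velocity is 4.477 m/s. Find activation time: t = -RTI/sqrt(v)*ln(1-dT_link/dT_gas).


dT_link/dT_gas = 0.29671
ln(1 - 0.29671) = -0.35198
t = -64.664 / sqrt(4.477) * -0.35198 = 10.757 s

10.757 s


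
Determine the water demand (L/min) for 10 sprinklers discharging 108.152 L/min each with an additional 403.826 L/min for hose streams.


Sprinkler demand = 10 * 108.152 = 1081.52 L/min
Total = 1081.52 + 403.826 = 1485.346 L/min

1485.346 L/min


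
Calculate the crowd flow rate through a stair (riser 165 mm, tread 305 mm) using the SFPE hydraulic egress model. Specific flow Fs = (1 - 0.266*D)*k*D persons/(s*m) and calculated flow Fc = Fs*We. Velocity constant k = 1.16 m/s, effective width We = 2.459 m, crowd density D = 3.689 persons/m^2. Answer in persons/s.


1 - 0.266*D = 1 - 0.266*3.689 = 0.018726
Fs = 0.018726 * 1.16 * 3.689 = 0.080133 persons/(s*m)
Fc = 0.080133 * 2.459 = 0.19705 persons/s

0.19705 persons/s


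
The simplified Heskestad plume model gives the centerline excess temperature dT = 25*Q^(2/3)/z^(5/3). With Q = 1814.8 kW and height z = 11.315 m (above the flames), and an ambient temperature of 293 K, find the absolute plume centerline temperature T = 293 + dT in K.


Q^(2/3) = 148.78
z^(5/3) = 57.028
dT = 25 * 148.78 / 57.028 = 65.223 K
T = 293 + 65.223 = 358.22 K

358.22 K


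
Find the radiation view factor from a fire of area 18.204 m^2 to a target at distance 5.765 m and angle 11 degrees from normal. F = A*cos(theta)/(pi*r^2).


cos(11 deg) = 0.98163
pi*r^2 = 104.41
F = 18.204 * 0.98163 / 104.41 = 0.17115

0.17115


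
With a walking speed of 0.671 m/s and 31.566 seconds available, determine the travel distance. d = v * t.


d = 0.671 * 31.566 = 21.181 m

21.181 m


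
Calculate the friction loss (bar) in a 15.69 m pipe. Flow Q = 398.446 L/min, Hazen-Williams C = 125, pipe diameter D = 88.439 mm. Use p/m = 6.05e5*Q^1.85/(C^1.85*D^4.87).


Q^1.85 = 64667
C^1.85 = 7573.3
D^4.87 = 3.0210e+09
p/m = 0.0017100 bar/m
p_total = 0.0017100 * 15.69 = 0.026830 bar

0.026830 bar


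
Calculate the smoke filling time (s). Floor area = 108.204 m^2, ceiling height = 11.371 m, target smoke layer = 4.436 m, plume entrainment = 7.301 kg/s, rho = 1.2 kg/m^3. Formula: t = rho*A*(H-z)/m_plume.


H - z = 6.935 m
t = 1.2 * 108.204 * 6.935 / 7.301 = 123.34 s

123.34 s


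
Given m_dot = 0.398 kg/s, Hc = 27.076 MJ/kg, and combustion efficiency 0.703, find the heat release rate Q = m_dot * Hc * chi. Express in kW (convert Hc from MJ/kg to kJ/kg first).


Hc = 27.076 MJ/kg = 27.076 * 1000 kJ/kg = 27076 kJ/kg
Q = 0.398 kg/s * 27076 kJ/kg * 0.703 = 7575.7 kW

7575.7 kW


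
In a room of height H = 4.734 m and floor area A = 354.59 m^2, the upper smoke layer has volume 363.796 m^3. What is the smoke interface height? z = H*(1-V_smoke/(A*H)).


V/(A*H) = 0.21672
1 - 0.21672 = 0.78328
z = 4.734 * 0.78328 = 3.7080 m

3.7080 m


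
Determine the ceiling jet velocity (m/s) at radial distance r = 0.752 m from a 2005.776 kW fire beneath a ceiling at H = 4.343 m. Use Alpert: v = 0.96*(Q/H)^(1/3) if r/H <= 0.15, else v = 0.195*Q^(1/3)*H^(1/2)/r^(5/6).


r/H = 0.752 / 4.343 = 0.17315
r/H > 0.15, so v = 0.195*Q^(1/3)*H^(1/2)/r^(5/6)
Q^(1/3) = 12.611
H^(1/2) = 2.0840
r^(5/6) = 0.78858
v = 0.195 * 12.611 * 2.0840 / 0.78858 = 6.4989 m/s

6.4989 m/s


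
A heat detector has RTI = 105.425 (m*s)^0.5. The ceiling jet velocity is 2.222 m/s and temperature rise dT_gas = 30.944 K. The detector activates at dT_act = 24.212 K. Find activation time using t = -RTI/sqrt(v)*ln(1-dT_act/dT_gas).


dT_act/dT_gas = 0.78245
ln(1 - 0.78245) = -1.5253
t = -105.425 / sqrt(2.222) * -1.5253 = 107.88 s

107.88 s


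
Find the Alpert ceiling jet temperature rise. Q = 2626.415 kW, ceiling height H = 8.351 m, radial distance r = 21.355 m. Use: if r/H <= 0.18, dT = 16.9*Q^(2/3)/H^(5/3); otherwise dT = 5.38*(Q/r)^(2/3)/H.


r/H = 21.355 / 8.351 = 2.5572
r/H > 0.18, so dT = 5.38*(Q/r)^(2/3)/H
Q/r = 122.99
(Q/r)^(2/3) = 24.731
dT = 5.38 * 24.731 / 8.351 = 15.933 K

15.933 K


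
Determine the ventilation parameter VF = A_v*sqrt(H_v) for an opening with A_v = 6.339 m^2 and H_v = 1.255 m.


sqrt(H_v) = 1.1203
VF = 6.339 * 1.1203 = 7.1014 m^(5/2)

7.1014 m^(5/2)


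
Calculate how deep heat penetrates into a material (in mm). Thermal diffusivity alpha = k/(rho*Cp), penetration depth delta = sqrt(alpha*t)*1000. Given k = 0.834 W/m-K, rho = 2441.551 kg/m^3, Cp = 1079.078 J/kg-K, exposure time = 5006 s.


alpha = 0.834 / (2441.551 * 1079.078) = 3.1655e-07 m^2/s
alpha * t = 0.0015847
delta = sqrt(0.0015847) * 1000 = 39.808 mm

39.808 mm


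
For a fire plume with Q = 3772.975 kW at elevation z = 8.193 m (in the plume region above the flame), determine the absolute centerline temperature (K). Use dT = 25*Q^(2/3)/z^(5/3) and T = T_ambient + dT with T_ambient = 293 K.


Q^(2/3) = 242.36
z^(5/3) = 33.297
dT = 25 * 242.36 / 33.297 = 181.97 K
T = 293 + 181.97 = 474.97 K

474.97 K


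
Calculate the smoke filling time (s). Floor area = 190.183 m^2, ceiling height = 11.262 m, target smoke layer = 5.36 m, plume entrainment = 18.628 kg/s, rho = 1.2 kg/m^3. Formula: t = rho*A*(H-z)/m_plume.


H - z = 5.902 m
t = 1.2 * 190.183 * 5.902 / 18.628 = 72.308 s

72.308 s


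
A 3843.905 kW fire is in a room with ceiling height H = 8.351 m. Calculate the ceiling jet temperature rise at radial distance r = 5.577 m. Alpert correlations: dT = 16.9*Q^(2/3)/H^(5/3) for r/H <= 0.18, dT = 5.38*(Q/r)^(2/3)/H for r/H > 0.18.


r/H = 5.577 / 8.351 = 0.66782
r/H > 0.18, so dT = 5.38*(Q/r)^(2/3)/H
Q/r = 689.24
(Q/r)^(2/3) = 78.028
dT = 5.38 * 78.028 / 8.351 = 50.268 K

50.268 K


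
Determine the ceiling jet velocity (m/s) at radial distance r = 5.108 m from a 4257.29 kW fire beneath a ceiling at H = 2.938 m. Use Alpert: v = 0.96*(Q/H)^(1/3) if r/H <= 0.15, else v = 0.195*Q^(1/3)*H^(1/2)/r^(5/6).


r/H = 5.108 / 2.938 = 1.7386
r/H > 0.15, so v = 0.195*Q^(1/3)*H^(1/2)/r^(5/6)
Q^(1/3) = 16.207
H^(1/2) = 1.7141
r^(5/6) = 3.8923
v = 0.195 * 16.207 * 1.7141 / 3.8923 = 1.3918 m/s

1.3918 m/s


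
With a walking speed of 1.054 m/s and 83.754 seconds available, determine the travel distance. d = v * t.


d = 1.054 * 83.754 = 88.277 m

88.277 m


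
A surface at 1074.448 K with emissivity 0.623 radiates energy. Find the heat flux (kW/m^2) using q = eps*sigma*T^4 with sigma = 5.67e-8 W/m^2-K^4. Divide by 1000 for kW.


T^4 = 1.3327e+12
q = 0.623 * 5.67e-8 * 1.3327e+12 / 1000 = 47.077 kW/m^2

47.077 kW/m^2


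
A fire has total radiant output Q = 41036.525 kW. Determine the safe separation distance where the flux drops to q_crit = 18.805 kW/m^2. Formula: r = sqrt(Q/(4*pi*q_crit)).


4*pi*q_crit = 236.31
Q/(4*pi*q_crit) = 173.66
r = sqrt(173.66) = 13.178 m

13.178 m


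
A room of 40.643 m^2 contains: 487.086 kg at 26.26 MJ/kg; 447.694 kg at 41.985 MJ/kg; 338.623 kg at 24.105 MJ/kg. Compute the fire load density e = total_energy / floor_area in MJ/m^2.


Total energy = 487.086*26.26 + 447.694*41.985 + 338.623*24.105
= 12790.88 + 18796.43 + 8162.507
= 39749.82 MJ
e = 39749.82 / 40.643 = 978.02 MJ/m^2

978.02 MJ/m^2


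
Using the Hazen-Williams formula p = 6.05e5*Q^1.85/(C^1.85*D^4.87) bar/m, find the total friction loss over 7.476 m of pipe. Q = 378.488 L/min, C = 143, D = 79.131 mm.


Q^1.85 = 58803
C^1.85 = 9713.4
D^4.87 = 1.7577e+09
p/m = 0.0020837 bar/m
p_total = 0.0020837 * 7.476 = 0.015578 bar

0.015578 bar


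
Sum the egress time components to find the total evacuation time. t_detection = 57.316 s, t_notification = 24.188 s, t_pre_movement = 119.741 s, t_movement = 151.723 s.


Total = 57.316 + 24.188 + 119.741 + 151.723 = 352.968 s

352.968 s


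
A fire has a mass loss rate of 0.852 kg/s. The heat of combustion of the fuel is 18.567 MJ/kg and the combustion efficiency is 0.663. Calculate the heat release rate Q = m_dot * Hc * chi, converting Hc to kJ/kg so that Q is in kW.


Hc = 18.567 MJ/kg = 18.567 * 1000 kJ/kg = 18567 kJ/kg
Q = 0.852 kg/s * 18567 kJ/kg * 0.663 = 10488 kW

10488 kW


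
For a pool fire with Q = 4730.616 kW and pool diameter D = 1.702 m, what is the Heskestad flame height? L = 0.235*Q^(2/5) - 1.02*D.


Q^(2/5) = 29.510
0.235 * Q^(2/5) = 6.9348
1.02 * D = 1.7360
L = 5.1988 m

5.1988 m


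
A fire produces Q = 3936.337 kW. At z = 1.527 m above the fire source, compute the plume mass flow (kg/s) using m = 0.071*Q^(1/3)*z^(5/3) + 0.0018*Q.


Q^(1/3) = 15.789
z^(5/3) = 2.0249
First term = 0.071 * 15.789 * 2.0249 = 2.2700
Second term = 0.0018 * 3936.337 = 7.0854
m = 9.3554 kg/s

9.3554 kg/s


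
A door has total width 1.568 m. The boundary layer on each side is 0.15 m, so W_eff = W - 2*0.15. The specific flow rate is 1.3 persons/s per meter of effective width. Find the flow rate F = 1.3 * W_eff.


W_eff = 1.568 - 0.30 = 1.268 m
F = 1.3 * 1.268 = 1.6484 persons/s

1.6484 persons/s


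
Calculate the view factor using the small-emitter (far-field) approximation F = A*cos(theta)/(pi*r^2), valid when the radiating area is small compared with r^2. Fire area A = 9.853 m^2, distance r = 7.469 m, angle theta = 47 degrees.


cos(47 deg) = 0.68200
pi*r^2 = 175.26
F = 9.853 * 0.68200 / 175.26 = 0.038342

0.038342


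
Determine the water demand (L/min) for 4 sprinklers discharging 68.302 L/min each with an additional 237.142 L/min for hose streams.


Sprinkler demand = 4 * 68.302 = 273.208 L/min
Total = 273.208 + 237.142 = 510.35 L/min

510.35 L/min


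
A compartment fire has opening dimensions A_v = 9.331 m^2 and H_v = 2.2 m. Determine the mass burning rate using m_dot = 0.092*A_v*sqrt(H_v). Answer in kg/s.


sqrt(H_v) = 1.4832
m_dot = 0.092 * 9.331 * 1.4832 = 1.2733 kg/s

1.2733 kg/s


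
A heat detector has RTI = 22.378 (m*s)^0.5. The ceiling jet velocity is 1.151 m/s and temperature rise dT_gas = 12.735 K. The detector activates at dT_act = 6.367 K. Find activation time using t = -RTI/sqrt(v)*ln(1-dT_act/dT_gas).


dT_act/dT_gas = 0.49996
ln(1 - 0.49996) = -0.69307
t = -22.378 / sqrt(1.151) * -0.69307 = 14.456 s

14.456 s


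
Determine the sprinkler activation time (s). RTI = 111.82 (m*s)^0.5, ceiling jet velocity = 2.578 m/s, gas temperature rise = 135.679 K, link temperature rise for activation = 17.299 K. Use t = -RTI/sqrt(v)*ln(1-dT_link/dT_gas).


dT_link/dT_gas = 0.12750
ln(1 - 0.12750) = -0.13639
t = -111.82 / sqrt(2.578) * -0.13639 = 9.4988 s

9.4988 s


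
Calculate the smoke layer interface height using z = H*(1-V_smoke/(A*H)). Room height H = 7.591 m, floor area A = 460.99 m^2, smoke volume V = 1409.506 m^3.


V/(A*H) = 0.40279
1 - 0.40279 = 0.59721
z = 7.591 * 0.59721 = 4.5334 m

4.5334 m


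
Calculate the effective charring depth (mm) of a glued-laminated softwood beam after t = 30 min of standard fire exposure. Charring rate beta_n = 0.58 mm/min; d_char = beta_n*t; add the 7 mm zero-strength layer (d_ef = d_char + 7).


d_char = 0.58 * 30 = 17.4 mm
d_ef = 17.4 + 1.0*7 = 24.4 mm

24.4 mm


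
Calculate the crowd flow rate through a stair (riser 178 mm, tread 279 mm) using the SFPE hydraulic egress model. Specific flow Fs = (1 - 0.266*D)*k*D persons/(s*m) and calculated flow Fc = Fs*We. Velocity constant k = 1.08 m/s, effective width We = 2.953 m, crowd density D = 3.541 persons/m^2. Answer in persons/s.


1 - 0.266*D = 1 - 0.266*3.541 = 0.058094
Fs = 0.058094 * 1.08 * 3.541 = 0.22217 persons/(s*m)
Fc = 0.22217 * 2.953 = 0.65606 persons/s

0.65606 persons/s


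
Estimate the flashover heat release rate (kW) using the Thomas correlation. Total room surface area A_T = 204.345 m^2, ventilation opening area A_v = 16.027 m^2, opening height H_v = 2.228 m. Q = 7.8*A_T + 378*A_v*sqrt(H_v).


7.8*A_T = 1593.891
sqrt(H_v) = 1.4926
378*A_v*sqrt(H_v) = 9042.8
Q = 1593.891 + 9042.8 = 10637 kW

10637 kW


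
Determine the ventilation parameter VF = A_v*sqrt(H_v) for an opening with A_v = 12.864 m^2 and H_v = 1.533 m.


sqrt(H_v) = 1.2381
VF = 12.864 * 1.2381 = 15.927 m^(5/2)

15.927 m^(5/2)


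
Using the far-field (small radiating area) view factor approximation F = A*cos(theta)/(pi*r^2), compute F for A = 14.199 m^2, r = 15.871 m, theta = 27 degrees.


cos(27 deg) = 0.89101
pi*r^2 = 791.33
F = 14.199 * 0.89101 / 791.33 = 0.015987

0.015987


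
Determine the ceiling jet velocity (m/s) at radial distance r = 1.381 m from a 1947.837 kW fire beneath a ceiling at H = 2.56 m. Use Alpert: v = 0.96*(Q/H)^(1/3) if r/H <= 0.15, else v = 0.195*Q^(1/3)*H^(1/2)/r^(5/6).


r/H = 1.381 / 2.56 = 0.53945
r/H > 0.15, so v = 0.195*Q^(1/3)*H^(1/2)/r^(5/6)
Q^(1/3) = 12.489
H^(1/2) = 1.6
r^(5/6) = 1.3087
v = 0.195 * 12.489 * 1.6 / 1.3087 = 2.9774 m/s

2.9774 m/s


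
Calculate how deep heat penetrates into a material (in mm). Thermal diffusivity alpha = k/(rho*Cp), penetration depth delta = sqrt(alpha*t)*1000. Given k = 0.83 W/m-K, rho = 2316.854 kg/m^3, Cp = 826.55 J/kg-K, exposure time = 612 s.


alpha = 0.83 / (2316.854 * 826.55) = 4.3342e-07 m^2/s
alpha * t = 0.00026525
delta = sqrt(0.00026525) * 1000 = 16.287 mm

16.287 mm


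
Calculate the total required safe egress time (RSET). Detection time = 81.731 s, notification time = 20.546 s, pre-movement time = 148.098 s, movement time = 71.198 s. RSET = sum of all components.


Total = 81.731 + 20.546 + 148.098 + 71.198 = 321.573 s

321.573 s


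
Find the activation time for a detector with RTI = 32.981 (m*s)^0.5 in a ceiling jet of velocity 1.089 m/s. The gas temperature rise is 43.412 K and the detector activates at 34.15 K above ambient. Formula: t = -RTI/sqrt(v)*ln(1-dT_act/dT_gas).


dT_act/dT_gas = 0.78665
ln(1 - 0.78665) = -1.5448
t = -32.981 / sqrt(1.089) * -1.5448 = 48.823 s

48.823 s


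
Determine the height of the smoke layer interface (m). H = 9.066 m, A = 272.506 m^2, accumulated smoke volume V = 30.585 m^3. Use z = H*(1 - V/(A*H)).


V/(A*H) = 0.012380
1 - 0.012380 = 0.98762
z = 9.066 * 0.98762 = 8.9538 m

8.9538 m


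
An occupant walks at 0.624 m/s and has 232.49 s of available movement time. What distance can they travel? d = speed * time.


d = 0.624 * 232.49 = 145.07 m

145.07 m


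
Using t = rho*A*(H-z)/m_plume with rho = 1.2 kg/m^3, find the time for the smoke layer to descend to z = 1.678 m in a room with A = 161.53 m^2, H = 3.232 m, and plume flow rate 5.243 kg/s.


H - z = 1.554 m
t = 1.2 * 161.53 * 1.554 / 5.243 = 57.452 s

57.452 s


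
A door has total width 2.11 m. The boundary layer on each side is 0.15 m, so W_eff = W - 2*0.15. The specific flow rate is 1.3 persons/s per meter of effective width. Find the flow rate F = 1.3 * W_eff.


W_eff = 2.11 - 0.30 = 1.81 m
F = 1.3 * 1.81 = 2.353 persons/s

2.353 persons/s


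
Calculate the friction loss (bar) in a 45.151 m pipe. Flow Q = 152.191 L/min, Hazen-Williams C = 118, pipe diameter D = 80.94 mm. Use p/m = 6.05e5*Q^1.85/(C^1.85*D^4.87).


Q^1.85 = 10900
C^1.85 = 6807.4
D^4.87 = 1.9623e+09
p/m = 0.00049367 bar/m
p_total = 0.00049367 * 45.151 = 0.022290 bar

0.022290 bar


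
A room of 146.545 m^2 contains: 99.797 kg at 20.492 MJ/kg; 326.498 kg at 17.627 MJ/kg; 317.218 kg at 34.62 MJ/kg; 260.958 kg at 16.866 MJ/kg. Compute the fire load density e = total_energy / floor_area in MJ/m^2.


Total energy = 99.797*20.492 + 326.498*17.627 + 317.218*34.62 + 260.958*16.866
= 2045.040 + 5755.180 + 10982.09 + 4401.318
= 23183.63 MJ
e = 23183.63 / 146.545 = 158.20 MJ/m^2

158.20 MJ/m^2


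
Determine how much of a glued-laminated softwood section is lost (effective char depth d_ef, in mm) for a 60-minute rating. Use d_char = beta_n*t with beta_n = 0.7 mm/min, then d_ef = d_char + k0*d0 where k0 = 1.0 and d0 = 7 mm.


d_char = 0.7 * 60 = 42 mm
d_ef = 42 + 1.0*7 = 49 mm

49 mm


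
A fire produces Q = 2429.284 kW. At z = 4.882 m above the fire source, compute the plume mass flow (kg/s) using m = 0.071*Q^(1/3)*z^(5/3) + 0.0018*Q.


Q^(1/3) = 13.443
z^(5/3) = 14.050
First term = 0.071 * 13.443 * 14.050 = 13.410
Second term = 0.0018 * 2429.284 = 4.3727
m = 17.782 kg/s

17.782 kg/s


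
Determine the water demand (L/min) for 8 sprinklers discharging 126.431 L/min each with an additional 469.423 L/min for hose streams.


Sprinkler demand = 8 * 126.431 = 1011.448 L/min
Total = 1011.448 + 469.423 = 1480.871 L/min

1480.871 L/min


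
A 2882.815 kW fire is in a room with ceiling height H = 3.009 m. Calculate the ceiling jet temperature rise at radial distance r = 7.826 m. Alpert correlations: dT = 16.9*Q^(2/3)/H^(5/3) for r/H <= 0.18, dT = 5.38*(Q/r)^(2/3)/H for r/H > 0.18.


r/H = 7.826 / 3.009 = 2.6009
r/H > 0.18, so dT = 5.38*(Q/r)^(2/3)/H
Q/r = 368.36
(Q/r)^(2/3) = 51.387
dT = 5.38 * 51.387 / 3.009 = 91.878 K

91.878 K


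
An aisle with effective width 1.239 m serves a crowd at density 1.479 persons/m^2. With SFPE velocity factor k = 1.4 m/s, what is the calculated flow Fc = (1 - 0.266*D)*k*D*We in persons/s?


1 - 0.266*D = 1 - 0.266*1.479 = 0.60659
Fs = 0.60659 * 1.4 * 1.479 = 1.2560 persons/(s*m)
Fc = 1.2560 * 1.239 = 1.5562 persons/s

1.5562 persons/s


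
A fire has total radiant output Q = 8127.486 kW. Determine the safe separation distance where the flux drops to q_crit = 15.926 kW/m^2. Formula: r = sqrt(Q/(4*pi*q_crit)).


4*pi*q_crit = 200.13
Q/(4*pi*q_crit) = 40.611
r = sqrt(40.611) = 6.3726 m

6.3726 m


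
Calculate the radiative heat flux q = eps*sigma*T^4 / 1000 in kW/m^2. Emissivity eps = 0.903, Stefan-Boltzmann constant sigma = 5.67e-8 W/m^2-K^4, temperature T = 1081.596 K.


T^4 = 1.3685e+12
q = 0.903 * 5.67e-8 * 1.3685e+12 / 1000 = 70.070 kW/m^2

70.070 kW/m^2


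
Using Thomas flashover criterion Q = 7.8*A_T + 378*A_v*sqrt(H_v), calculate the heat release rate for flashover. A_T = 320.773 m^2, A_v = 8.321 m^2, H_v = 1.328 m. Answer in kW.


7.8*A_T = 2502.0
sqrt(H_v) = 1.1524
378*A_v*sqrt(H_v) = 3624.7
Q = 2502.0 + 3624.7 = 6126.7 kW

6126.7 kW


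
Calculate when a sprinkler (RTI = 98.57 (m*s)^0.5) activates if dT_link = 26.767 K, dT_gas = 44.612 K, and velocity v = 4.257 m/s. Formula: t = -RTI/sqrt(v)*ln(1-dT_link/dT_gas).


dT_link/dT_gas = 0.60000
ln(1 - 0.60000) = -0.91628
t = -98.57 / sqrt(4.257) * -0.91628 = 43.774 s

43.774 s


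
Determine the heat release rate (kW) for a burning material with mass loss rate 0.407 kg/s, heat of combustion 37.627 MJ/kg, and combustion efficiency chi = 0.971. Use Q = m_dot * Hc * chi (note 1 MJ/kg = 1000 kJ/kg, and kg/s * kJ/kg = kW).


Hc = 37.627 MJ/kg = 37.627 * 1000 kJ/kg = 37627 kJ/kg
Q = 0.407 kg/s * 37627 kJ/kg * 0.971 = 14870 kW

14870 kW


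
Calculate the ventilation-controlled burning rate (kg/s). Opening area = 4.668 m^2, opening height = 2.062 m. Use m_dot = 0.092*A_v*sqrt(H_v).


sqrt(H_v) = 1.4360
m_dot = 0.092 * 4.668 * 1.4360 = 0.61668 kg/s

0.61668 kg/s


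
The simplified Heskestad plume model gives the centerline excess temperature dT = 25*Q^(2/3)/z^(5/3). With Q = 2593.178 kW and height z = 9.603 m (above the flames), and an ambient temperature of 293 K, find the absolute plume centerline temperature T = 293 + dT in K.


Q^(2/3) = 188.75
z^(5/3) = 43.386
dT = 25 * 188.75 / 43.386 = 108.76 K
T = 293 + 108.76 = 401.76 K

401.76 K


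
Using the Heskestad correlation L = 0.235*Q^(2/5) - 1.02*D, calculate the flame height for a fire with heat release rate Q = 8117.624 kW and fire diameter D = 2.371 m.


Q^(2/5) = 36.624
0.235 * Q^(2/5) = 8.6068
1.02 * D = 2.4184
L = 6.1883 m

6.1883 m


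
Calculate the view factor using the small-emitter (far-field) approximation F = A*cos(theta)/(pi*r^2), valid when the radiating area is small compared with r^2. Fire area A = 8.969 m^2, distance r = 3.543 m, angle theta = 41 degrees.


cos(41 deg) = 0.75471
pi*r^2 = 39.436
F = 8.969 * 0.75471 / 39.436 = 0.17165

0.17165


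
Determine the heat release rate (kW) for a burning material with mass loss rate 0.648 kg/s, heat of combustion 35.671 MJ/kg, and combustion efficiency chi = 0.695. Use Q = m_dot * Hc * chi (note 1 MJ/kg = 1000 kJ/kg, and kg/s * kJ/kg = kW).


Hc = 35.671 MJ/kg = 35.671 * 1000 kJ/kg = 35671 kJ/kg
Q = 0.648 kg/s * 35671 kJ/kg * 0.695 = 16065 kW

16065 kW


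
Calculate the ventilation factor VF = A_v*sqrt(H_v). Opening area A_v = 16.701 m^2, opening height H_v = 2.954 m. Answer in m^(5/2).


sqrt(H_v) = 1.7187
VF = 16.701 * 1.7187 = 28.704 m^(5/2)

28.704 m^(5/2)


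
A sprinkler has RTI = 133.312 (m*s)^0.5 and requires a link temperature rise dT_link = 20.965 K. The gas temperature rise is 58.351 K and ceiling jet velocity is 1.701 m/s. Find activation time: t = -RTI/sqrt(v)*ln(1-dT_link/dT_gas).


dT_link/dT_gas = 0.35929
ln(1 - 0.35929) = -0.44518
t = -133.312 / sqrt(1.701) * -0.44518 = 45.504 s

45.504 s


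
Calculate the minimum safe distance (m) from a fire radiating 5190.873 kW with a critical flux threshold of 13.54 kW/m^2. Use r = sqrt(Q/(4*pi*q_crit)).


4*pi*q_crit = 170.15
Q/(4*pi*q_crit) = 30.508
r = sqrt(30.508) = 5.5234 m

5.5234 m


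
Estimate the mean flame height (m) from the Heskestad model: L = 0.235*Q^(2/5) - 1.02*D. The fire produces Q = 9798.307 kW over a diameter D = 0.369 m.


Q^(2/5) = 39.488
0.235 * Q^(2/5) = 9.2796
1.02 * D = 0.37638
L = 8.9032 m

8.9032 m


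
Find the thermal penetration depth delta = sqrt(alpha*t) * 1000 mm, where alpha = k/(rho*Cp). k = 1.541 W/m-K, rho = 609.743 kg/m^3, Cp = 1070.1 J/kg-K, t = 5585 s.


alpha = 1.541 / (609.743 * 1070.1) = 2.3617e-06 m^2/s
alpha * t = 0.013190
delta = sqrt(0.013190) * 1000 = 114.85 mm

114.85 mm


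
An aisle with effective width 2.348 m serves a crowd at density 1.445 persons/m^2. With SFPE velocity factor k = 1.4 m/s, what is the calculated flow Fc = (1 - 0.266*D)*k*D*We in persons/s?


1 - 0.266*D = 1 - 0.266*1.445 = 0.61563
Fs = 0.61563 * 1.4 * 1.445 = 1.2454 persons/(s*m)
Fc = 1.2454 * 2.348 = 2.9242 persons/s

2.9242 persons/s


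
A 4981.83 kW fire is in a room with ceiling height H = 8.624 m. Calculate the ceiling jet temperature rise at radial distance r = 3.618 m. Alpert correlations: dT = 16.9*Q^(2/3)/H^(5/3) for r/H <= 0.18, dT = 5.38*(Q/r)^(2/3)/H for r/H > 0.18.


r/H = 3.618 / 8.624 = 0.41953
r/H > 0.18, so dT = 5.38*(Q/r)^(2/3)/H
Q/r = 1377.0
(Q/r)^(2/3) = 123.77
dT = 5.38 * 123.77 / 8.624 = 77.212 K

77.212 K


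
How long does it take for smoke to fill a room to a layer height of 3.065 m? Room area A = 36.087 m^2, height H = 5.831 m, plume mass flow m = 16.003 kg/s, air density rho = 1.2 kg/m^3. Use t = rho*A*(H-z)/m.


H - z = 2.766 m
t = 1.2 * 36.087 * 2.766 / 16.003 = 7.4848 s

7.4848 s


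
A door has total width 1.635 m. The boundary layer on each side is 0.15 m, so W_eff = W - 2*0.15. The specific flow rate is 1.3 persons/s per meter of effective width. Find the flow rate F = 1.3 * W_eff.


W_eff = 1.635 - 0.30 = 1.335 m
F = 1.3 * 1.335 = 1.7355 persons/s

1.7355 persons/s


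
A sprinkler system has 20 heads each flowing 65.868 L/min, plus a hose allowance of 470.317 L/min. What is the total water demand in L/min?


Sprinkler demand = 20 * 65.868 = 1317.36 L/min
Total = 1317.36 + 470.317 = 1787.677 L/min

1787.677 L/min


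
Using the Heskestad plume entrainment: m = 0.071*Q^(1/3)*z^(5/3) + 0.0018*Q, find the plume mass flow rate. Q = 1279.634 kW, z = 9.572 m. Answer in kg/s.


Q^(1/3) = 10.857
z^(5/3) = 43.152
First term = 0.071 * 10.857 * 43.152 = 33.263
Second term = 0.0018 * 1279.634 = 2.3033
m = 35.566 kg/s

35.566 kg/s


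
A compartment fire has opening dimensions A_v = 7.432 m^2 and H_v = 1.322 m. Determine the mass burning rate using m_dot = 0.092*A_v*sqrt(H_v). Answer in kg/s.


sqrt(H_v) = 1.1498
m_dot = 0.092 * 7.432 * 1.1498 = 0.78616 kg/s

0.78616 kg/s


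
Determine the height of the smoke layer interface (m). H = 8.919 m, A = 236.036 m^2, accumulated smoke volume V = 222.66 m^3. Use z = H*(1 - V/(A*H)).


V/(A*H) = 0.10577
1 - 0.10577 = 0.89423
z = 8.919 * 0.89423 = 7.9757 m

7.9757 m


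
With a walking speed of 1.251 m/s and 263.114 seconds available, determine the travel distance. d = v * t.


d = 1.251 * 263.114 = 329.16 m

329.16 m


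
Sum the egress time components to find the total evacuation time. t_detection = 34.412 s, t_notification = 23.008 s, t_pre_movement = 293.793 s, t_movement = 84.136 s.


Total = 34.412 + 23.008 + 293.793 + 84.136 = 435.349 s

435.349 s


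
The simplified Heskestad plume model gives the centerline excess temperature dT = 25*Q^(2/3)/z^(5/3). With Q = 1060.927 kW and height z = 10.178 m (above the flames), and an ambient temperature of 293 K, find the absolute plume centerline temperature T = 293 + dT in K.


Q^(2/3) = 104.02
z^(5/3) = 47.801
dT = 25 * 104.02 / 47.801 = 54.403 K
T = 293 + 54.403 = 347.40 K

347.40 K


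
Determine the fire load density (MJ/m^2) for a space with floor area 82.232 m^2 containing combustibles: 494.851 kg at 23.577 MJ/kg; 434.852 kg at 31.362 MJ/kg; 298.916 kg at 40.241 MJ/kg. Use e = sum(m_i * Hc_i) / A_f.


Total energy = 494.851*23.577 + 434.852*31.362 + 298.916*40.241
= 11667.10 + 13637.83 + 12028.68
= 37333.61 MJ
e = 37333.61 / 82.232 = 454.00 MJ/m^2

454.00 MJ/m^2


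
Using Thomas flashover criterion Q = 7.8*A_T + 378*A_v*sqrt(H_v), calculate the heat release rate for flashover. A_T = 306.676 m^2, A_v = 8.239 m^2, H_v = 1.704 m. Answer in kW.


7.8*A_T = 2392.1
sqrt(H_v) = 1.3054
378*A_v*sqrt(H_v) = 4065.4
Q = 2392.1 + 4065.4 = 6457.5 kW

6457.5 kW


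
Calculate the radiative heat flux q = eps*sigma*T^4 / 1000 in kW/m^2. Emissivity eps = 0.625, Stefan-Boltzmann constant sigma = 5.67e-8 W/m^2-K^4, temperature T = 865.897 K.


T^4 = 5.6217e+11
q = 0.625 * 5.67e-8 * 5.6217e+11 / 1000 = 19.922 kW/m^2

19.922 kW/m^2


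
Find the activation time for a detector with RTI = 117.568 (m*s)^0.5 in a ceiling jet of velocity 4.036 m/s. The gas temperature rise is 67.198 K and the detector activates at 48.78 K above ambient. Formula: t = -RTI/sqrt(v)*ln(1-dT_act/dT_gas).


dT_act/dT_gas = 0.72591
ln(1 - 0.72591) = -1.2943
t = -117.568 / sqrt(4.036) * -1.2943 = 75.745 s

75.745 s


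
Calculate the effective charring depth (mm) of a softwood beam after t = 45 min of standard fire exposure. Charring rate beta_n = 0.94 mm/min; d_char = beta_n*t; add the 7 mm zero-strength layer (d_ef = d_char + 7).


d_char = 0.94 * 45 = 42.3 mm
d_ef = 42.3 + 1.0*7 = 49.3 mm

49.3 mm


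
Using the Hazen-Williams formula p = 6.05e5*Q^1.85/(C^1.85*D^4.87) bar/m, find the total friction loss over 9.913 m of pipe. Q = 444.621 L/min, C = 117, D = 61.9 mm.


Q^1.85 = 79210
C^1.85 = 6701.1
D^4.87 = 5.3154e+08
p/m = 0.013454 bar/m
p_total = 0.013454 * 9.913 = 0.13337 bar

0.13337 bar


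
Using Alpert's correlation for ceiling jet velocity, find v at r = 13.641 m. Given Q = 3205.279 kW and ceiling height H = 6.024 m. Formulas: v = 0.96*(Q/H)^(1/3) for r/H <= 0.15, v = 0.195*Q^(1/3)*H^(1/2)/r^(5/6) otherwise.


r/H = 13.641 / 6.024 = 2.2644
r/H > 0.15, so v = 0.195*Q^(1/3)*H^(1/2)/r^(5/6)
Q^(1/3) = 14.744
H^(1/2) = 2.4544
r^(5/6) = 8.8248
v = 0.195 * 14.744 * 2.4544 / 8.8248 = 0.79964 m/s

0.79964 m/s


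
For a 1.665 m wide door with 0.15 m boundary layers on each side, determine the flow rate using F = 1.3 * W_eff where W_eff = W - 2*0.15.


W_eff = 1.665 - 0.30 = 1.365 m
F = 1.3 * 1.365 = 1.7745 persons/s

1.7745 persons/s


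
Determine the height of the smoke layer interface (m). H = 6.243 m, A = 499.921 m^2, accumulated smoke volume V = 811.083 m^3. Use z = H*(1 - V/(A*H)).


V/(A*H) = 0.25988
1 - 0.25988 = 0.74012
z = 6.243 * 0.74012 = 4.6206 m

4.6206 m


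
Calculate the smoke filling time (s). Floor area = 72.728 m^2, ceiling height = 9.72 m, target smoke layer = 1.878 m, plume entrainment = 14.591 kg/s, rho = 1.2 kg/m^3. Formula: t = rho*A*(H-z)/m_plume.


H - z = 7.842 m
t = 1.2 * 72.728 * 7.842 / 14.591 = 46.906 s

46.906 s


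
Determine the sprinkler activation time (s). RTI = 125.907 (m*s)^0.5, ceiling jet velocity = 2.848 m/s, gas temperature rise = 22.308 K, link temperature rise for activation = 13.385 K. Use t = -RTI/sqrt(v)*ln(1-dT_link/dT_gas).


dT_link/dT_gas = 0.60001
ln(1 - 0.60001) = -0.91631
t = -125.907 / sqrt(2.848) * -0.91631 = 68.363 s

68.363 s


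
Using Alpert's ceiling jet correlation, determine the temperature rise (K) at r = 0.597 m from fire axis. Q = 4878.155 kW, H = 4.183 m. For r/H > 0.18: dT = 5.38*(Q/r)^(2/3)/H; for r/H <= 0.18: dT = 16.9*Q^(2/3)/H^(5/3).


r/H = 0.597 / 4.183 = 0.14272
r/H <= 0.18, so dT = 16.9*Q^(2/3)/H^(5/3)
Q^(2/3) = 287.63
H^(5/3) = 10.860
dT = 16.9 * 287.63 / 10.860 = 447.62 K

447.62 K


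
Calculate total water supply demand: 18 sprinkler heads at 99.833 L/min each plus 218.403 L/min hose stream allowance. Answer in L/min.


Sprinkler demand = 18 * 99.833 = 1796.994 L/min
Total = 1796.994 + 218.403 = 2015.397 L/min

2015.397 L/min


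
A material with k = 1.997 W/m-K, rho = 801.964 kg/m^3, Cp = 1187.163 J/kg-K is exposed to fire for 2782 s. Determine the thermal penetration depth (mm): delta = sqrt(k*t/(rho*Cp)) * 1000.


alpha = 1.997 / (801.964 * 1187.163) = 2.0976e-06 m^2/s
alpha * t = 0.0058354
delta = sqrt(0.0058354) * 1000 = 76.390 mm

76.390 mm


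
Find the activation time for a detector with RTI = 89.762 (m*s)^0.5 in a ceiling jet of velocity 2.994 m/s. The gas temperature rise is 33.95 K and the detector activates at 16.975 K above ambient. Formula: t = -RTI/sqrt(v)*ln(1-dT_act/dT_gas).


dT_act/dT_gas = 0.5
ln(1 - 0.5) = -0.69315
t = -89.762 / sqrt(2.994) * -0.69315 = 35.958 s

35.958 s


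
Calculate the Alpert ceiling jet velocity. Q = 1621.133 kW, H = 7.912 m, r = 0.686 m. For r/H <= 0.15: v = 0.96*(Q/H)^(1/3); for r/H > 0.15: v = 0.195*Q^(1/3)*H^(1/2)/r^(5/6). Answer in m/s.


r/H = 0.686 / 7.912 = 0.086704
r/H <= 0.15, so v = 0.96*(Q/H)^(1/3)
Q/H = 204.90
(Q/H)^(1/3) = 5.8954
v = 0.96 * 5.8954 = 5.6596 m/s

5.6596 m/s


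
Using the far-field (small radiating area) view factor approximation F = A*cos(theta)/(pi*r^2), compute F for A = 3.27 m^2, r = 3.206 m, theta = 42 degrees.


cos(42 deg) = 0.74314
pi*r^2 = 32.291
F = 3.27 * 0.74314 / 32.291 = 0.075257

0.075257


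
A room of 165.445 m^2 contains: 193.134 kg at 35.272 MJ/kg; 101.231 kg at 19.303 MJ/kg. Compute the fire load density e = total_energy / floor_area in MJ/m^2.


Total energy = 193.134*35.272 + 101.231*19.303
= 6812.222 + 1954.062
= 8766.284 MJ
e = 8766.284 / 165.445 = 52.986 MJ/m^2

52.986 MJ/m^2


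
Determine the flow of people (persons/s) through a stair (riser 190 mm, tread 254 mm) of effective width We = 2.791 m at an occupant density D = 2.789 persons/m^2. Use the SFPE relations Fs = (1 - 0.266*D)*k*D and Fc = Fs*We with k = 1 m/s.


1 - 0.266*D = 1 - 0.266*2.789 = 0.25813
Fs = 0.25813 * 1 * 2.789 = 0.71991 persons/(s*m)
Fc = 0.71991 * 2.791 = 2.0093 persons/s

2.0093 persons/s


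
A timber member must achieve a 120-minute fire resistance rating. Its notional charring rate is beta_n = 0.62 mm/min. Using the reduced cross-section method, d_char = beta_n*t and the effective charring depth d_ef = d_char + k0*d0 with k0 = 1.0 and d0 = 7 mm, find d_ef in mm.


d_char = 0.62 * 120 = 74.4 mm
d_ef = 74.4 + 1.0*7 = 81.4 mm

81.4 mm


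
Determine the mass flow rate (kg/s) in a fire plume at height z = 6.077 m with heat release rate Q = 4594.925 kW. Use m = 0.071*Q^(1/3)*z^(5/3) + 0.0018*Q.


Q^(1/3) = 16.625
z^(5/3) = 20.237
First term = 0.071 * 16.625 * 20.237 = 23.887
Second term = 0.0018 * 4594.925 = 8.2709
m = 32.158 kg/s

32.158 kg/s


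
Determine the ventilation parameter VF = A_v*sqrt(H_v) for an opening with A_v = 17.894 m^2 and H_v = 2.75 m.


sqrt(H_v) = 1.6583
VF = 17.894 * 1.6583 = 29.674 m^(5/2)

29.674 m^(5/2)


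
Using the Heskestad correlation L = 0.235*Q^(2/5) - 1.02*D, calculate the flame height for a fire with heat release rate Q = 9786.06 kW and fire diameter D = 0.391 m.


Q^(2/5) = 39.468
0.235 * Q^(2/5) = 9.2749
1.02 * D = 0.39882
L = 8.8761 m

8.8761 m


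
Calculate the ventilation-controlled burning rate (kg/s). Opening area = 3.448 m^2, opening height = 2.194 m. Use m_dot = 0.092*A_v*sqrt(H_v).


sqrt(H_v) = 1.4812
m_dot = 0.092 * 3.448 * 1.4812 = 0.46987 kg/s

0.46987 kg/s


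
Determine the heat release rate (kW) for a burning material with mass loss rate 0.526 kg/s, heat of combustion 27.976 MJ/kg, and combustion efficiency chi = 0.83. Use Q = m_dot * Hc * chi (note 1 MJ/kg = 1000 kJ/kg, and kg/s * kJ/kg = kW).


Hc = 27.976 MJ/kg = 27.976 * 1000 kJ/kg = 27976 kJ/kg
Q = 0.526 kg/s * 27976 kJ/kg * 0.83 = 12214 kW

12214 kW


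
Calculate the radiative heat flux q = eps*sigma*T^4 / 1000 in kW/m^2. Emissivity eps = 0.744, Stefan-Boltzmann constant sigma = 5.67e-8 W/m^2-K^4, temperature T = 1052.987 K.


T^4 = 1.2294e+12
q = 0.744 * 5.67e-8 * 1.2294e+12 / 1000 = 51.862 kW/m^2

51.862 kW/m^2


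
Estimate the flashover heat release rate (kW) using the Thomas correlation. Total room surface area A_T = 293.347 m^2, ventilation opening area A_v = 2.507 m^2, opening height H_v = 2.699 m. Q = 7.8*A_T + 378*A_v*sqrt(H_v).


7.8*A_T = 2288.1
sqrt(H_v) = 1.6429
378*A_v*sqrt(H_v) = 1556.9
Q = 2288.1 + 1556.9 = 3845.0 kW

3845.0 kW


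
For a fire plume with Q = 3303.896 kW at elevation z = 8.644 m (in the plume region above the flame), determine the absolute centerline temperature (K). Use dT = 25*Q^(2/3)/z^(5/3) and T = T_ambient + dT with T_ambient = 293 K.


Q^(2/3) = 221.83
z^(5/3) = 36.408
dT = 25 * 221.83 / 36.408 = 152.32 K
T = 293 + 152.32 = 445.32 K

445.32 K


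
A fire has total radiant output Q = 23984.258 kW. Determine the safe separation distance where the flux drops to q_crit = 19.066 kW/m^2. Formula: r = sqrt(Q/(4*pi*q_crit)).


4*pi*q_crit = 239.59
Q/(4*pi*q_crit) = 100.11
r = sqrt(100.11) = 10.005 m

10.005 m
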